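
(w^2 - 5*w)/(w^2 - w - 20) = w/(w + 4)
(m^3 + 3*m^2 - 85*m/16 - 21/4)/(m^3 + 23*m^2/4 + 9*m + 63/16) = (4*m^2 + 9*m - 28)/(4*m^2 + 20*m + 21)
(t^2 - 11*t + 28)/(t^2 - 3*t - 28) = (t - 4)/(t + 4)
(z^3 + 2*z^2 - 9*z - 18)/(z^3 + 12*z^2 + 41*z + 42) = (z - 3)/(z + 7)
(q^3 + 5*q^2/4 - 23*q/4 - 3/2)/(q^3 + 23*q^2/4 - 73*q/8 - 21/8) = 2*(q^2 + q - 6)/(2*q^2 + 11*q - 21)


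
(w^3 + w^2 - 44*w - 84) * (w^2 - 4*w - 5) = w^5 - 3*w^4 - 53*w^3 + 87*w^2 + 556*w + 420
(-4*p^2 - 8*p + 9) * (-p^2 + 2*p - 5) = 4*p^4 - 5*p^2 + 58*p - 45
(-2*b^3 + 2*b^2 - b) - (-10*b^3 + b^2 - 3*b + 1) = 8*b^3 + b^2 + 2*b - 1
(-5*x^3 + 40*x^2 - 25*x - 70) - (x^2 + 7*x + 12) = -5*x^3 + 39*x^2 - 32*x - 82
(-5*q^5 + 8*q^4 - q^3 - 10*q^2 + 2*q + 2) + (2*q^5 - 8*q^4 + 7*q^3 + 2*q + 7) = -3*q^5 + 6*q^3 - 10*q^2 + 4*q + 9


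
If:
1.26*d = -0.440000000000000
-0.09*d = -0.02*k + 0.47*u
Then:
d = -0.35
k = 23.5*u - 1.57142857142857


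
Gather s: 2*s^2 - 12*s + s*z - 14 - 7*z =2*s^2 + s*(z - 12) - 7*z - 14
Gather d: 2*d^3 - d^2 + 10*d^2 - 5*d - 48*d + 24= 2*d^3 + 9*d^2 - 53*d + 24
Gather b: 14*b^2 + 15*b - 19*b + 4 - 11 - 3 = 14*b^2 - 4*b - 10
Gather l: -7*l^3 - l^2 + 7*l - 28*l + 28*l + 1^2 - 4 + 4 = -7*l^3 - l^2 + 7*l + 1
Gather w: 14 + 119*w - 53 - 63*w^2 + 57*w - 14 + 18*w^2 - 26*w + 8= -45*w^2 + 150*w - 45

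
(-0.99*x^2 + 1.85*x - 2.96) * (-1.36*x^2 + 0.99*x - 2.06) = 1.3464*x^4 - 3.4961*x^3 + 7.8965*x^2 - 6.7414*x + 6.0976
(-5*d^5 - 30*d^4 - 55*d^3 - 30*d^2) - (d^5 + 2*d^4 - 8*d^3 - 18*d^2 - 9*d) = -6*d^5 - 32*d^4 - 47*d^3 - 12*d^2 + 9*d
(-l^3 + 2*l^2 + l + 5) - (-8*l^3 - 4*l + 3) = 7*l^3 + 2*l^2 + 5*l + 2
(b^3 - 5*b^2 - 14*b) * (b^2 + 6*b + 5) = b^5 + b^4 - 39*b^3 - 109*b^2 - 70*b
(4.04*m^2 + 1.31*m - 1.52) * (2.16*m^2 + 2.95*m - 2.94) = 8.7264*m^4 + 14.7476*m^3 - 11.2963*m^2 - 8.3354*m + 4.4688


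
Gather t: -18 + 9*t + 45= 9*t + 27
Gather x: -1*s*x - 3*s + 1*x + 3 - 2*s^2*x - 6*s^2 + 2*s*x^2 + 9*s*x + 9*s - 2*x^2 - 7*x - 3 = -6*s^2 + 6*s + x^2*(2*s - 2) + x*(-2*s^2 + 8*s - 6)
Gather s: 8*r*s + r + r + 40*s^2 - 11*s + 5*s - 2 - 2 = 2*r + 40*s^2 + s*(8*r - 6) - 4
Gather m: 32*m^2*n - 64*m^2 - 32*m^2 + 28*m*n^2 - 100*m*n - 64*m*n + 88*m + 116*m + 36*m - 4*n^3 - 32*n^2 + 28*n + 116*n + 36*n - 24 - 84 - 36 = m^2*(32*n - 96) + m*(28*n^2 - 164*n + 240) - 4*n^3 - 32*n^2 + 180*n - 144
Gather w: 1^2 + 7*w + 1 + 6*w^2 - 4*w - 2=6*w^2 + 3*w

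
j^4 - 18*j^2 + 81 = (j - 3)^2*(j + 3)^2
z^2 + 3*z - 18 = (z - 3)*(z + 6)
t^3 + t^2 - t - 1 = (t - 1)*(t + 1)^2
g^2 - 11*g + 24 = (g - 8)*(g - 3)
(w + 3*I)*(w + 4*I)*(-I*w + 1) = -I*w^3 + 8*w^2 + 19*I*w - 12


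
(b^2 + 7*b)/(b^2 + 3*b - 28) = b/(b - 4)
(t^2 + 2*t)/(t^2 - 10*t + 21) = t*(t + 2)/(t^2 - 10*t + 21)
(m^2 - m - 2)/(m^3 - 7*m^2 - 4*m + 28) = (m + 1)/(m^2 - 5*m - 14)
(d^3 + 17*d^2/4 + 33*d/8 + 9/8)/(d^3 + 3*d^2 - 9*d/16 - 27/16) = 2*(2*d + 1)/(4*d - 3)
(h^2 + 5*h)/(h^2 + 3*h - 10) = h/(h - 2)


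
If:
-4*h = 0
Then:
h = 0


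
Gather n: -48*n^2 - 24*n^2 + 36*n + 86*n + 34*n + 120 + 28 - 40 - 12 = -72*n^2 + 156*n + 96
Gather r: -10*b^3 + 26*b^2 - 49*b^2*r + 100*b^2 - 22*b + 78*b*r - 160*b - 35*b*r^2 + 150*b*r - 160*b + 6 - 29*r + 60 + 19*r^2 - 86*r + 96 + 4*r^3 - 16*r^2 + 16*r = -10*b^3 + 126*b^2 - 342*b + 4*r^3 + r^2*(3 - 35*b) + r*(-49*b^2 + 228*b - 99) + 162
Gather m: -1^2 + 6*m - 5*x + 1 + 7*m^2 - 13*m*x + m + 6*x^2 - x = 7*m^2 + m*(7 - 13*x) + 6*x^2 - 6*x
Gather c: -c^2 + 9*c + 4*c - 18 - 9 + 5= -c^2 + 13*c - 22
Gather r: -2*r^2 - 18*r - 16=-2*r^2 - 18*r - 16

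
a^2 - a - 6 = (a - 3)*(a + 2)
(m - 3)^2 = m^2 - 6*m + 9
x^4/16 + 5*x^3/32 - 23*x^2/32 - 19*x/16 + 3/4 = (x/4 + 1/2)*(x/4 + 1)*(x - 3)*(x - 1/2)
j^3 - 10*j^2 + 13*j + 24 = (j - 8)*(j - 3)*(j + 1)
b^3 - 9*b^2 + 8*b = b*(b - 8)*(b - 1)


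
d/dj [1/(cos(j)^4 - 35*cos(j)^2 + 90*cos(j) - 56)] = 2*(2*cos(j)^3 - 35*cos(j) + 45)*sin(j)/(cos(j)^4 - 35*cos(j)^2 + 90*cos(j) - 56)^2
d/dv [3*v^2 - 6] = 6*v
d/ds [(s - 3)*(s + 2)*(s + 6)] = 3*s^2 + 10*s - 12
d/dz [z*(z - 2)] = 2*z - 2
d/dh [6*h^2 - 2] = 12*h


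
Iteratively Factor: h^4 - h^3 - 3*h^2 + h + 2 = (h - 2)*(h^3 + h^2 - h - 1) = (h - 2)*(h - 1)*(h^2 + 2*h + 1) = (h - 2)*(h - 1)*(h + 1)*(h + 1)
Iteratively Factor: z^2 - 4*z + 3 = (z - 3)*(z - 1)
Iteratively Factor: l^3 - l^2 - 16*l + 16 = (l - 1)*(l^2 - 16) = (l - 4)*(l - 1)*(l + 4)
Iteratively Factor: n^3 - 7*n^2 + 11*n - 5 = (n - 5)*(n^2 - 2*n + 1) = (n - 5)*(n - 1)*(n - 1)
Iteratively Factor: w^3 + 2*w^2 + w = (w + 1)*(w^2 + w) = w*(w + 1)*(w + 1)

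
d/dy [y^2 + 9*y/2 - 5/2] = 2*y + 9/2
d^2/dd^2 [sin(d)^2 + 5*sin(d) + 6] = -5*sin(d) + 2*cos(2*d)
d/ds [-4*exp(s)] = -4*exp(s)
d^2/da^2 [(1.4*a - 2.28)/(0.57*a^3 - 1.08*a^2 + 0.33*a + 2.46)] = (2.72916*a^5 - 14.060304*a^4 + 25.196328*a^3 - 42.08652*a^2 + 46.374768*a - 14.884632)/(0.185193*a^9 - 1.052676*a^8 + 2.316195*a^7 - 0.0808380000000006*a^6 - 7.745301*a^5 + 11.031552*a^4 + 5.123709*a^3 - 18.803502*a^2 + 5.991084*a + 14.886936)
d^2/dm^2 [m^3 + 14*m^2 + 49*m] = 6*m + 28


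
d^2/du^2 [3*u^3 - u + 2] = 18*u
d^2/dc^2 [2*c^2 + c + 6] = 4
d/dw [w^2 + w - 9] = 2*w + 1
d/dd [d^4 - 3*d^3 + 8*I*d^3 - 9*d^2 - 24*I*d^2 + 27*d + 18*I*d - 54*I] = 4*d^3 + d^2*(-9 + 24*I) + d*(-18 - 48*I) + 27 + 18*I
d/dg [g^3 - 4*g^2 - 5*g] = 3*g^2 - 8*g - 5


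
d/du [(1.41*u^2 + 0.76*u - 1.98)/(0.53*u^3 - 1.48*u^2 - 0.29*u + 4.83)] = (-0.7473*u^4 - 0.8056*u^3 + 3.8641*u^2 + 7.7598*u + 3.0966)/(0.2809*u^6 - 1.5688*u^5 + 1.883*u^4 + 5.9782*u^3 - 14.2127*u^2 - 2.8014*u + 23.3289)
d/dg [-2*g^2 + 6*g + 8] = 6 - 4*g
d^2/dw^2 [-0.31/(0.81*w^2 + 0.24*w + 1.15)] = (0.406782*w^2 + 0.120528*w - 0.31*(1.62*w + 0.24)*(3.24*w + 0.48) + 0.57753)/(0.81*w^2 + 0.24*w + 1.15)^3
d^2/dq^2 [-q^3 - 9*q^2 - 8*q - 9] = -6*q - 18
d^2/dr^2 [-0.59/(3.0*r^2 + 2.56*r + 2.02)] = (10.62*r^2 + 9.0624*r - 0.59*(6.0*r + 2.56)*(12.0*r + 5.12) + 7.1508)/(3.0*r^2 + 2.56*r + 2.02)^3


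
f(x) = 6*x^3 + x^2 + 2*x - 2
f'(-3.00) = 158.00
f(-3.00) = -161.00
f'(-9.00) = 1442.00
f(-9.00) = -4313.00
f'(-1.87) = 61.20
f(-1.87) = -41.48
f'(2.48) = 117.67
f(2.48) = 100.63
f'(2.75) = 143.62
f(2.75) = 135.84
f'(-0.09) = 1.97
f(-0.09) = -2.18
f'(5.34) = 525.96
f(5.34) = 950.84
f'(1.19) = 29.87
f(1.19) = 11.91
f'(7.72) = 1090.21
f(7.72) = 2833.64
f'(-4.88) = 420.90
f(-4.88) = -685.23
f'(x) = 18*x^2 + 2*x + 2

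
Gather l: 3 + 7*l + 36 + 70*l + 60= 77*l + 99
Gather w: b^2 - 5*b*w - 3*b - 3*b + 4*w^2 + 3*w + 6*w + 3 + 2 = b^2 - 6*b + 4*w^2 + w*(9 - 5*b) + 5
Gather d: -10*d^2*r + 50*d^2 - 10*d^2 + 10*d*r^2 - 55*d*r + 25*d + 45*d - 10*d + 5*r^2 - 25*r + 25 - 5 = d^2*(40 - 10*r) + d*(10*r^2 - 55*r + 60) + 5*r^2 - 25*r + 20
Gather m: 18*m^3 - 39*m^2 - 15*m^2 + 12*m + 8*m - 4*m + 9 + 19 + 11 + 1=18*m^3 - 54*m^2 + 16*m + 40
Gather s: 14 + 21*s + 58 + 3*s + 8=24*s + 80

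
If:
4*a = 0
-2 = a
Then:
No Solution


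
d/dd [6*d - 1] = 6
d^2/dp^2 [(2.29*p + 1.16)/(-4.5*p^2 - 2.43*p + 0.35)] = (-(2.29*p + 1.16)*(9.0*p + 2.43)*(18.0*p + 4.86) + (61.83*p + 21.5694)*(4.5*p^2 + 2.43*p - 0.35))/(4.5*p^2 + 2.43*p - 0.35)^3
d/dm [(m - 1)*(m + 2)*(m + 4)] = 3*m^2 + 10*m + 2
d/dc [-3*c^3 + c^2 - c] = -9*c^2 + 2*c - 1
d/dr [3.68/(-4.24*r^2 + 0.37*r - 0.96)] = (31.2064*r - 1.3616)/(4.24*r^2 - 0.37*r + 0.96)^2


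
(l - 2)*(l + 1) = l^2 - l - 2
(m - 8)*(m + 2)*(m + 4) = m^3 - 2*m^2 - 40*m - 64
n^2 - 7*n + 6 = (n - 6)*(n - 1)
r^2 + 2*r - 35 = (r - 5)*(r + 7)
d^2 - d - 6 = (d - 3)*(d + 2)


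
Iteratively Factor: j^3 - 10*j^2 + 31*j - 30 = (j - 2)*(j^2 - 8*j + 15) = (j - 5)*(j - 2)*(j - 3)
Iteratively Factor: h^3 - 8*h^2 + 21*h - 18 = (h - 3)*(h^2 - 5*h + 6) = (h - 3)*(h - 2)*(h - 3)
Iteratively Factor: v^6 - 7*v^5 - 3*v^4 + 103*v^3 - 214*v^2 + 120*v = (v)*(v^5 - 7*v^4 - 3*v^3 + 103*v^2 - 214*v + 120) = v*(v - 2)*(v^4 - 5*v^3 - 13*v^2 + 77*v - 60) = v*(v - 2)*(v + 4)*(v^3 - 9*v^2 + 23*v - 15) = v*(v - 5)*(v - 2)*(v + 4)*(v^2 - 4*v + 3) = v*(v - 5)*(v - 3)*(v - 2)*(v + 4)*(v - 1)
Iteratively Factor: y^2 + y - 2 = (y - 1)*(y + 2)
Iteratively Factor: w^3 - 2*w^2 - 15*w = (w)*(w^2 - 2*w - 15) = w*(w - 5)*(w + 3)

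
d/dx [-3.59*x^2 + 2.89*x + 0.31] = 2.89 - 7.18*x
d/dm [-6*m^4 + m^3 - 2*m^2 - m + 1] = -24*m^3 + 3*m^2 - 4*m - 1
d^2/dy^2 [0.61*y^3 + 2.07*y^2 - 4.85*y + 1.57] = 3.66*y + 4.14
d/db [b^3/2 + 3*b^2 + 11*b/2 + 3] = 3*b^2/2 + 6*b + 11/2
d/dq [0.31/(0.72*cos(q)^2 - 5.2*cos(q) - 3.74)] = (0.4464*cos(q) - 1.612)*sin(q)/(-0.72*cos(q)^2 + 5.2*cos(q) + 3.74)^2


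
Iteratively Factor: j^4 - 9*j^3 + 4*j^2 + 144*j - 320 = (j - 5)*(j^3 - 4*j^2 - 16*j + 64) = (j - 5)*(j - 4)*(j^2 - 16) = (j - 5)*(j - 4)*(j + 4)*(j - 4)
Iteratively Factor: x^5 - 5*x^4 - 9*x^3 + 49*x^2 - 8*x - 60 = (x - 2)*(x^4 - 3*x^3 - 15*x^2 + 19*x + 30) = (x - 2)^2*(x^3 - x^2 - 17*x - 15) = (x - 2)^2*(x + 3)*(x^2 - 4*x - 5) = (x - 2)^2*(x + 1)*(x + 3)*(x - 5)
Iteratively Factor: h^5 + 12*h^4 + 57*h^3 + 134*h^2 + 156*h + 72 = (h + 3)*(h^4 + 9*h^3 + 30*h^2 + 44*h + 24) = (h + 2)*(h + 3)*(h^3 + 7*h^2 + 16*h + 12) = (h + 2)^2*(h + 3)*(h^2 + 5*h + 6) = (h + 2)^3*(h + 3)*(h + 3)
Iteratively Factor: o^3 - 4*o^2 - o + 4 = (o - 4)*(o^2 - 1) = (o - 4)*(o + 1)*(o - 1)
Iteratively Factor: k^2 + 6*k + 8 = (k + 4)*(k + 2)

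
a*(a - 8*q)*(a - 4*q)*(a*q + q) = a^4*q - 12*a^3*q^2 + a^3*q + 32*a^2*q^3 - 12*a^2*q^2 + 32*a*q^3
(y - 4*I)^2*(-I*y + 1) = -I*y^3 - 7*y^2 + 8*I*y - 16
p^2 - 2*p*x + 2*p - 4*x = (p + 2)*(p - 2*x)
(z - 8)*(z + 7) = z^2 - z - 56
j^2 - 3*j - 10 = (j - 5)*(j + 2)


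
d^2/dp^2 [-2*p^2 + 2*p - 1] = -4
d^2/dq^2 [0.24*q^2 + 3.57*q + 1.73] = 0.480000000000000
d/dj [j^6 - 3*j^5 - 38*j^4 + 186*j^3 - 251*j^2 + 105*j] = 6*j^5 - 15*j^4 - 152*j^3 + 558*j^2 - 502*j + 105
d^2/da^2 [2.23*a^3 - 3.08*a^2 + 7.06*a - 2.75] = 13.38*a - 6.16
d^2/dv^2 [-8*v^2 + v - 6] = -16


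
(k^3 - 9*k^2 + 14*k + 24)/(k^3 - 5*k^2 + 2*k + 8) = (k - 6)/(k - 2)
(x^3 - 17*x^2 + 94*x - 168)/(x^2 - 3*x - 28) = (x^2 - 10*x + 24)/(x + 4)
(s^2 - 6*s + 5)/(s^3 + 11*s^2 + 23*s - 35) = (s - 5)/(s^2 + 12*s + 35)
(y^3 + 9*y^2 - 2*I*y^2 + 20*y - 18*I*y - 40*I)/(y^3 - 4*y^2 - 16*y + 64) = (y^2 + y*(5 - 2*I) - 10*I)/(y^2 - 8*y + 16)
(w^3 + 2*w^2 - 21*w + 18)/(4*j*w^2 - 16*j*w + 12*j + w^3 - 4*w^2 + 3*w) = (w + 6)/(4*j + w)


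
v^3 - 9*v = v*(v - 3)*(v + 3)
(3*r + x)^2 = 9*r^2 + 6*r*x + x^2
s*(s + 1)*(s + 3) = s^3 + 4*s^2 + 3*s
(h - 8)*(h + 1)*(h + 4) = h^3 - 3*h^2 - 36*h - 32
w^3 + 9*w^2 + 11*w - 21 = (w - 1)*(w + 3)*(w + 7)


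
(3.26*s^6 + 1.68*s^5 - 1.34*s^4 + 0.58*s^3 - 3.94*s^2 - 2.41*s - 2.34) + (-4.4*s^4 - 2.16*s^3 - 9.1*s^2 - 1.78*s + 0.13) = 3.26*s^6 + 1.68*s^5 - 5.74*s^4 - 1.58*s^3 - 13.04*s^2 - 4.19*s - 2.21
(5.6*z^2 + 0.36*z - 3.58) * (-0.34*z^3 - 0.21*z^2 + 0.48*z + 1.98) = -1.904*z^5 - 1.2984*z^4 + 3.8296*z^3 + 12.0126*z^2 - 1.0056*z - 7.0884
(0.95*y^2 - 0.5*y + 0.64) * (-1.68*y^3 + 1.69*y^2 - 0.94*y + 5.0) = -1.596*y^5 + 2.4455*y^4 - 2.8132*y^3 + 6.3016*y^2 - 3.1016*y + 3.2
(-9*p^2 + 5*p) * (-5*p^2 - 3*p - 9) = 45*p^4 + 2*p^3 + 66*p^2 - 45*p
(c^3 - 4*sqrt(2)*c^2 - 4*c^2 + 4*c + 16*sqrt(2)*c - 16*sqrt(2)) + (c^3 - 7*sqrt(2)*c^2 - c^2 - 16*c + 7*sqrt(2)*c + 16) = 2*c^3 - 11*sqrt(2)*c^2 - 5*c^2 - 12*c + 23*sqrt(2)*c - 16*sqrt(2) + 16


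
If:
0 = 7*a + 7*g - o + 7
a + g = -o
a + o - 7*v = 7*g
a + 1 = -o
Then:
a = -15/8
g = 1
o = 7/8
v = -8/7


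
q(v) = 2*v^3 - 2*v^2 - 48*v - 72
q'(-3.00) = 18.00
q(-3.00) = 0.00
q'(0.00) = -48.00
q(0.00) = -72.00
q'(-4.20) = 74.64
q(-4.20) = -53.86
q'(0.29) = -48.66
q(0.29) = -86.04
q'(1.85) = -34.86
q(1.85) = -154.98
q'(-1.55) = -27.38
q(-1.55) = -9.85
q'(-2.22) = -9.55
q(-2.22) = 2.82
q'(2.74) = -13.91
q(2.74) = -177.39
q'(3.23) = 1.68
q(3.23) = -180.51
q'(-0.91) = -39.39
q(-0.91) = -31.48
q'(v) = 6*v^2 - 4*v - 48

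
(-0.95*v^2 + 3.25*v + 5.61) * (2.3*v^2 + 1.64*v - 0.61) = -2.185*v^4 + 5.917*v^3 + 18.8125*v^2 + 7.2179*v - 3.4221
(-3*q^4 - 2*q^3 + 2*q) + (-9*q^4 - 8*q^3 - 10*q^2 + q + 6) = -12*q^4 - 10*q^3 - 10*q^2 + 3*q + 6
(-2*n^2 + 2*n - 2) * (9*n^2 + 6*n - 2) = -18*n^4 + 6*n^3 - 2*n^2 - 16*n + 4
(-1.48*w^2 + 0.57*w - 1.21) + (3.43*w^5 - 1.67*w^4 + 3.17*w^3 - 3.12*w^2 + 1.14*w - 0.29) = 3.43*w^5 - 1.67*w^4 + 3.17*w^3 - 4.6*w^2 + 1.71*w - 1.5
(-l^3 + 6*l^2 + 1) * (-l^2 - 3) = l^5 - 6*l^4 + 3*l^3 - 19*l^2 - 3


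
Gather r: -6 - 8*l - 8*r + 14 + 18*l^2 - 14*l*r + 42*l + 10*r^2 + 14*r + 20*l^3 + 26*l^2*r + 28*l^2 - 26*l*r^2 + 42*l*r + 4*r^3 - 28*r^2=20*l^3 + 46*l^2 + 34*l + 4*r^3 + r^2*(-26*l - 18) + r*(26*l^2 + 28*l + 6) + 8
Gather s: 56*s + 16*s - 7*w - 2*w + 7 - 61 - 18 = 72*s - 9*w - 72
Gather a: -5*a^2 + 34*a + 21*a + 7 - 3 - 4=-5*a^2 + 55*a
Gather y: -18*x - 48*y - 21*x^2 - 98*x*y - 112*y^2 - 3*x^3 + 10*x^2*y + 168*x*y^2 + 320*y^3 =-3*x^3 - 21*x^2 - 18*x + 320*y^3 + y^2*(168*x - 112) + y*(10*x^2 - 98*x - 48)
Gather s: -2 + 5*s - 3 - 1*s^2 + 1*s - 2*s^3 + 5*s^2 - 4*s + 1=-2*s^3 + 4*s^2 + 2*s - 4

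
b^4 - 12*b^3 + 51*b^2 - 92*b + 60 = (b - 5)*(b - 3)*(b - 2)^2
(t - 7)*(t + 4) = t^2 - 3*t - 28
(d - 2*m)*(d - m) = d^2 - 3*d*m + 2*m^2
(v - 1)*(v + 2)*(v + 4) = v^3 + 5*v^2 + 2*v - 8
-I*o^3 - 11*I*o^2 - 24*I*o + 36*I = (o + 6)^2*(-I*o + I)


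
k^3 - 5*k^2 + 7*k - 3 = (k - 3)*(k - 1)^2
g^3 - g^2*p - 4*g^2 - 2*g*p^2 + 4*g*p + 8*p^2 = (g - 4)*(g - 2*p)*(g + p)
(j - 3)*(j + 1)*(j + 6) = j^3 + 4*j^2 - 15*j - 18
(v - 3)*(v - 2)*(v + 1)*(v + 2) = v^4 - 2*v^3 - 7*v^2 + 8*v + 12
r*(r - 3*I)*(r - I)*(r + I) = r^4 - 3*I*r^3 + r^2 - 3*I*r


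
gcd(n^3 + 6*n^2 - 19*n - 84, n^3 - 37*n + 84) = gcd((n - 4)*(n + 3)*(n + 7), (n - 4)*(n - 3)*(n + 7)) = n^2 + 3*n - 28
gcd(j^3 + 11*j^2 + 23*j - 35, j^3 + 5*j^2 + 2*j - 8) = j - 1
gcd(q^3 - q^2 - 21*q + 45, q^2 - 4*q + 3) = q - 3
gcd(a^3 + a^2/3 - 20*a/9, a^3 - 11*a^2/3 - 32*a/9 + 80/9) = a^2 + a/3 - 20/9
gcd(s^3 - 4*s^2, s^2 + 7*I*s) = s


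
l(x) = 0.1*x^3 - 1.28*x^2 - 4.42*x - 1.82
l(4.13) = -34.86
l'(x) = 0.3*x^2 - 2.56*x - 4.42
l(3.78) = -31.42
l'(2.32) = -8.74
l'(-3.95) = 10.37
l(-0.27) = -0.72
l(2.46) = -18.95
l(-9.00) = -138.62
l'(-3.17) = 6.71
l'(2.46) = -8.90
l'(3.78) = -9.81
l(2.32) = -17.72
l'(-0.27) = -3.71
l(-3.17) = -3.86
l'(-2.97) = 5.83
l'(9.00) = -3.16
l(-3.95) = -10.50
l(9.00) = -72.38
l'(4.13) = -9.88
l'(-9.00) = 42.92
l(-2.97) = -2.60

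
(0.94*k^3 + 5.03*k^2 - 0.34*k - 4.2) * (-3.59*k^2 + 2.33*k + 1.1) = -3.3746*k^5 - 15.8675*k^4 + 13.9745*k^3 + 19.8188*k^2 - 10.16*k - 4.62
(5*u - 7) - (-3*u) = 8*u - 7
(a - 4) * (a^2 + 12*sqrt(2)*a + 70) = a^3 - 4*a^2 + 12*sqrt(2)*a^2 - 48*sqrt(2)*a + 70*a - 280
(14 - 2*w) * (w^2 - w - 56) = -2*w^3 + 16*w^2 + 98*w - 784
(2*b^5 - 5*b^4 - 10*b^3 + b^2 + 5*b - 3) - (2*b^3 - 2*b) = 2*b^5 - 5*b^4 - 12*b^3 + b^2 + 7*b - 3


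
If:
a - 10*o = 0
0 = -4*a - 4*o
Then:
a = 0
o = 0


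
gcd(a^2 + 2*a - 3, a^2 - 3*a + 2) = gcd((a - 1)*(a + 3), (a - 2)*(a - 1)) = a - 1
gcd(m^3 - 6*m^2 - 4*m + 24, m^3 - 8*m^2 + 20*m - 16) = m - 2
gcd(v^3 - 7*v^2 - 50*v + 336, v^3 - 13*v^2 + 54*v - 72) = v - 6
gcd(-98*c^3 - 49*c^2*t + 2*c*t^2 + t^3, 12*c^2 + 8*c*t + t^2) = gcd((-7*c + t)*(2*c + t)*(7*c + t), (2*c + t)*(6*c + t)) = 2*c + t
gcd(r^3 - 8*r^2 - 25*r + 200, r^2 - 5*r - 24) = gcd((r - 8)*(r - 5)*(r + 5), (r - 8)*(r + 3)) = r - 8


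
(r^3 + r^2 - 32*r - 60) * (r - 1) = r^4 - 33*r^2 - 28*r + 60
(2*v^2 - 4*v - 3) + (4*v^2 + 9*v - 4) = 6*v^2 + 5*v - 7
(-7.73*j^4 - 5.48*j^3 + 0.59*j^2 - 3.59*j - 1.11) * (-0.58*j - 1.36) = 4.4834*j^5 + 13.6912*j^4 + 7.1106*j^3 + 1.2798*j^2 + 5.5262*j + 1.5096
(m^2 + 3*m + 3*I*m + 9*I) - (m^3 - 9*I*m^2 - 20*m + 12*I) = -m^3 + m^2 + 9*I*m^2 + 23*m + 3*I*m - 3*I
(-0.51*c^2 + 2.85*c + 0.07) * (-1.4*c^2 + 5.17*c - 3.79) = 0.714*c^4 - 6.6267*c^3 + 16.5694*c^2 - 10.4396*c - 0.2653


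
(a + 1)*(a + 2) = a^2 + 3*a + 2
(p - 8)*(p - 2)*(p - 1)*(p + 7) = p^4 - 4*p^3 - 51*p^2 + 166*p - 112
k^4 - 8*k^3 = k^3*(k - 8)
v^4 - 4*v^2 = v^2*(v - 2)*(v + 2)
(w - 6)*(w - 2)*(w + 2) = w^3 - 6*w^2 - 4*w + 24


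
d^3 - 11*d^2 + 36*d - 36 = (d - 6)*(d - 3)*(d - 2)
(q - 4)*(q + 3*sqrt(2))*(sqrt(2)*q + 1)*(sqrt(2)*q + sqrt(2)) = 2*q^4 - 6*q^3 + 7*sqrt(2)*q^3 - 21*sqrt(2)*q^2 - 2*q^2 - 28*sqrt(2)*q - 18*q - 24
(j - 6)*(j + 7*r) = j^2 + 7*j*r - 6*j - 42*r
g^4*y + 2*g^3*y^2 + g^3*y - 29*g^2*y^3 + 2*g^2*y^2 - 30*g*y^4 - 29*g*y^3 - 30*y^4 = (g - 5*y)*(g + y)*(g + 6*y)*(g*y + y)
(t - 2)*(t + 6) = t^2 + 4*t - 12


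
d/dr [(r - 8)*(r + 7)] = 2*r - 1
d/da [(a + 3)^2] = 2*a + 6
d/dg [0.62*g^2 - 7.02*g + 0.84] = 1.24*g - 7.02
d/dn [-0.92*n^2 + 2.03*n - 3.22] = 2.03 - 1.84*n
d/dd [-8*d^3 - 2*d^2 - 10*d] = -24*d^2 - 4*d - 10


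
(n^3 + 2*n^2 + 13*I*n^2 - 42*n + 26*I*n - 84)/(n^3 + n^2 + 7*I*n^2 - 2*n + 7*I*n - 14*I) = (n + 6*I)/(n - 1)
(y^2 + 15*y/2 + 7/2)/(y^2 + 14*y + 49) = (y + 1/2)/(y + 7)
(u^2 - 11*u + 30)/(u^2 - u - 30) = (u - 5)/(u + 5)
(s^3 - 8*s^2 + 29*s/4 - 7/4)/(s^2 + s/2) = (4*s^3 - 32*s^2 + 29*s - 7)/(2*s*(2*s + 1))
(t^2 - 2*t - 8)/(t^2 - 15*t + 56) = (t^2 - 2*t - 8)/(t^2 - 15*t + 56)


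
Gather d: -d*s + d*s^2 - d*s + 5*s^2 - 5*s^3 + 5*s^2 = d*(s^2 - 2*s) - 5*s^3 + 10*s^2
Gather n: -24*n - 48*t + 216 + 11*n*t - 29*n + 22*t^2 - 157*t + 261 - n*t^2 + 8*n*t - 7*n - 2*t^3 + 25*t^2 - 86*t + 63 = n*(-t^2 + 19*t - 60) - 2*t^3 + 47*t^2 - 291*t + 540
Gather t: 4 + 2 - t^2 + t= -t^2 + t + 6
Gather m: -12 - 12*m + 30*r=-12*m + 30*r - 12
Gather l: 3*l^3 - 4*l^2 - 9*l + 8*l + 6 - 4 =3*l^3 - 4*l^2 - l + 2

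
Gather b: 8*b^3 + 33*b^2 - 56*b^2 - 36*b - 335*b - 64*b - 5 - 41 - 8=8*b^3 - 23*b^2 - 435*b - 54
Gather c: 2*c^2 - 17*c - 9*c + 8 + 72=2*c^2 - 26*c + 80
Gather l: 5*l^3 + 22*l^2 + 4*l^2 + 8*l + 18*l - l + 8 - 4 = 5*l^3 + 26*l^2 + 25*l + 4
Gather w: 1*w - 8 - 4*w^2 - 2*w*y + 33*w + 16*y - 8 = -4*w^2 + w*(34 - 2*y) + 16*y - 16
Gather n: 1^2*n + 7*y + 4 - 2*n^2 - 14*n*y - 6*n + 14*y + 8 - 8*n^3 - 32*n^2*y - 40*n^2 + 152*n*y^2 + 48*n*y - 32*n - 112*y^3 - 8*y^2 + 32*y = -8*n^3 + n^2*(-32*y - 42) + n*(152*y^2 + 34*y - 37) - 112*y^3 - 8*y^2 + 53*y + 12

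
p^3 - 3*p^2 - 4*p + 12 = (p - 3)*(p - 2)*(p + 2)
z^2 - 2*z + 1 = (z - 1)^2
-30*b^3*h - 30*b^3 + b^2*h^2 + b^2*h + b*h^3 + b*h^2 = (-5*b + h)*(6*b + h)*(b*h + b)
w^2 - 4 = (w - 2)*(w + 2)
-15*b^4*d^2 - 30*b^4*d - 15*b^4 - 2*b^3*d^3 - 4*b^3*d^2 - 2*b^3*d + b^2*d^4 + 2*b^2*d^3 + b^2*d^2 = (-5*b + d)*(3*b + d)*(b*d + b)^2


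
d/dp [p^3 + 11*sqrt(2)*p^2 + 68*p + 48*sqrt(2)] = 3*p^2 + 22*sqrt(2)*p + 68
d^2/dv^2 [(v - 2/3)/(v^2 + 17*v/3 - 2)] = 2*((3*v - 2)*(6*v + 17)^2 - 9*(3*v + 5)*(3*v^2 + 17*v - 6))/(3*v^2 + 17*v - 6)^3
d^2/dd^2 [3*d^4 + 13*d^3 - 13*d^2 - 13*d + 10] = 36*d^2 + 78*d - 26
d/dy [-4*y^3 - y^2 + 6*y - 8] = -12*y^2 - 2*y + 6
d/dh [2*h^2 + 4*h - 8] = 4*h + 4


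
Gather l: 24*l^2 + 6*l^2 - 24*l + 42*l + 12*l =30*l^2 + 30*l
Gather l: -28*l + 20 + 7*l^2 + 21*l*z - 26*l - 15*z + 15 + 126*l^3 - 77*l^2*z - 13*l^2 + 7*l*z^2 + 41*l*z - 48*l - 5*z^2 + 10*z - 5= 126*l^3 + l^2*(-77*z - 6) + l*(7*z^2 + 62*z - 102) - 5*z^2 - 5*z + 30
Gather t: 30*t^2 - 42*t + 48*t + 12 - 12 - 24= 30*t^2 + 6*t - 24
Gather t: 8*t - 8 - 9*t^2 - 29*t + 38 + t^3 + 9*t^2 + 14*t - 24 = t^3 - 7*t + 6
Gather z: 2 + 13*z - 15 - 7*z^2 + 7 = -7*z^2 + 13*z - 6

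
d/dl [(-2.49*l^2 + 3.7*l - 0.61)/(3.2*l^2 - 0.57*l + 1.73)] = (-10.4207*l^2 - 4.7114*l + 6.0533)/(10.24*l^4 - 3.648*l^3 + 11.3969*l^2 - 1.9722*l + 2.9929)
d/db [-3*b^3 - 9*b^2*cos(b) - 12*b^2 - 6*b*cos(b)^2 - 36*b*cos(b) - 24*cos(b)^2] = 9*b^2*sin(b) - 9*b^2 + 36*b*sin(b) + 6*b*sin(2*b) - 18*b*cos(b) - 24*b + 24*sin(2*b) - 6*cos(b)^2 - 36*cos(b)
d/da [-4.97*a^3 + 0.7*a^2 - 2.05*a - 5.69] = -14.91*a^2 + 1.4*a - 2.05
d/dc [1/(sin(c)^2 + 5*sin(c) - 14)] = -(2*sin(c) + 5)*cos(c)/(sin(c)^2 + 5*sin(c) - 14)^2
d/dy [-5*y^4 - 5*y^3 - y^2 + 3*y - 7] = -20*y^3 - 15*y^2 - 2*y + 3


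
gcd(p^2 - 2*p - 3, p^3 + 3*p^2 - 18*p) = p - 3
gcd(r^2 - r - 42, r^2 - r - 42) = r^2 - r - 42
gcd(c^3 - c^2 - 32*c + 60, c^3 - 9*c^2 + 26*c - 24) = c - 2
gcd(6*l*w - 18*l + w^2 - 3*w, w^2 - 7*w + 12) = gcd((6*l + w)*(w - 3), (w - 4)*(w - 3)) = w - 3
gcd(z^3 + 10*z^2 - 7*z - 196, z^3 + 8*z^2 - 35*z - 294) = z^2 + 14*z + 49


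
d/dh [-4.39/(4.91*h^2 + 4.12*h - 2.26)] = (43.1098*h + 18.0868)/(4.91*h^2 + 4.12*h - 2.26)^2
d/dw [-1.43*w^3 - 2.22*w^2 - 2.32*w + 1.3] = -4.29*w^2 - 4.44*w - 2.32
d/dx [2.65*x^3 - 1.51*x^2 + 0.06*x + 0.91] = 7.95*x^2 - 3.02*x + 0.06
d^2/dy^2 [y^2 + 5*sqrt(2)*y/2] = 2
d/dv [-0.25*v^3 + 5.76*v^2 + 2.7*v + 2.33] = -0.75*v^2 + 11.52*v + 2.7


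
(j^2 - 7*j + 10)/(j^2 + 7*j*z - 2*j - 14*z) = (j - 5)/(j + 7*z)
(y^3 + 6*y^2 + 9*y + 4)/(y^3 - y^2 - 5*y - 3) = (y + 4)/(y - 3)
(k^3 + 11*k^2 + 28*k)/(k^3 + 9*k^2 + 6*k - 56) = k/(k - 2)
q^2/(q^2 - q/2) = 2*q/(2*q - 1)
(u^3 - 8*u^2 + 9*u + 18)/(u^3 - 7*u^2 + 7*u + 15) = (u - 6)/(u - 5)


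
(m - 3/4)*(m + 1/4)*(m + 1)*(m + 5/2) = m^4 + 3*m^3 + 9*m^2/16 - 61*m/32 - 15/32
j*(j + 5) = j^2 + 5*j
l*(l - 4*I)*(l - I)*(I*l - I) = I*l^4 + 5*l^3 - I*l^3 - 5*l^2 - 4*I*l^2 + 4*I*l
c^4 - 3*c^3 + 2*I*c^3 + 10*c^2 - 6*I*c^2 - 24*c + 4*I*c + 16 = (c - 2)*(c - 1)*(c - 2*I)*(c + 4*I)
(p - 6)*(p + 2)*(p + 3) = p^3 - p^2 - 24*p - 36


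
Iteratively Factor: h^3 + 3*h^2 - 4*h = (h + 4)*(h^2 - h) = (h - 1)*(h + 4)*(h)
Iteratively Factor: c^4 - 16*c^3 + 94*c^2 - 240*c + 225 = (c - 5)*(c^3 - 11*c^2 + 39*c - 45) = (c - 5)^2*(c^2 - 6*c + 9) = (c - 5)^2*(c - 3)*(c - 3)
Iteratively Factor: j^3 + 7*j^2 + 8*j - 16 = (j + 4)*(j^2 + 3*j - 4) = (j - 1)*(j + 4)*(j + 4)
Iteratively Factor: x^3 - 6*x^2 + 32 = (x - 4)*(x^2 - 2*x - 8) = (x - 4)^2*(x + 2)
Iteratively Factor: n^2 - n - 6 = (n + 2)*(n - 3)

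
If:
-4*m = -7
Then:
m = 7/4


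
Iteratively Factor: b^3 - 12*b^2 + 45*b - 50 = (b - 2)*(b^2 - 10*b + 25) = (b - 5)*(b - 2)*(b - 5)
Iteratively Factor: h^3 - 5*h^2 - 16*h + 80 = (h - 4)*(h^2 - h - 20) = (h - 4)*(h + 4)*(h - 5)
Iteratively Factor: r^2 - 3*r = (r)*(r - 3)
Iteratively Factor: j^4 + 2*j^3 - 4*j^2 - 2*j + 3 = (j - 1)*(j^3 + 3*j^2 - j - 3) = (j - 1)*(j + 3)*(j^2 - 1) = (j - 1)^2*(j + 3)*(j + 1)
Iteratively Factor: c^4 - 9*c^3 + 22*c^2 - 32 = (c - 4)*(c^3 - 5*c^2 + 2*c + 8) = (c - 4)*(c - 2)*(c^2 - 3*c - 4) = (c - 4)*(c - 2)*(c + 1)*(c - 4)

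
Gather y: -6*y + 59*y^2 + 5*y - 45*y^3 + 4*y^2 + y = -45*y^3 + 63*y^2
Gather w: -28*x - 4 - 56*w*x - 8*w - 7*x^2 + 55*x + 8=w*(-56*x - 8) - 7*x^2 + 27*x + 4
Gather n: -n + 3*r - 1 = -n + 3*r - 1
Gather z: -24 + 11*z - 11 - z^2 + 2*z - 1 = -z^2 + 13*z - 36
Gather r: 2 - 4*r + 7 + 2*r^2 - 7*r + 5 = 2*r^2 - 11*r + 14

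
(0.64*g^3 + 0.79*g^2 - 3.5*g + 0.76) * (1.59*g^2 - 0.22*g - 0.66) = 1.0176*g^5 + 1.1153*g^4 - 6.1612*g^3 + 1.457*g^2 + 2.1428*g - 0.5016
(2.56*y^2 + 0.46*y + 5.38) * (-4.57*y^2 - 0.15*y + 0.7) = -11.6992*y^4 - 2.4862*y^3 - 22.8636*y^2 - 0.485*y + 3.766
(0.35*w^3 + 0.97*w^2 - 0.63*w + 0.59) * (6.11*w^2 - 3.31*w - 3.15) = 2.1385*w^5 + 4.7682*w^4 - 8.1625*w^3 + 2.6347*w^2 + 0.0316000000000001*w - 1.8585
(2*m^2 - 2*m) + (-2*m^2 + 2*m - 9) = -9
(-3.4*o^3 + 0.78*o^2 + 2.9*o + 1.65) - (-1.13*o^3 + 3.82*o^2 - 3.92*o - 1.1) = -2.27*o^3 - 3.04*o^2 + 6.82*o + 2.75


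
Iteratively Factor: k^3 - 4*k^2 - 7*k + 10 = (k + 2)*(k^2 - 6*k + 5) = (k - 5)*(k + 2)*(k - 1)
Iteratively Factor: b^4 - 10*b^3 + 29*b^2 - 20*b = (b)*(b^3 - 10*b^2 + 29*b - 20) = b*(b - 4)*(b^2 - 6*b + 5) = b*(b - 5)*(b - 4)*(b - 1)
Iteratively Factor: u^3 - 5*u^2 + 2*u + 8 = (u + 1)*(u^2 - 6*u + 8) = (u - 4)*(u + 1)*(u - 2)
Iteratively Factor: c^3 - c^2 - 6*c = (c + 2)*(c^2 - 3*c) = (c - 3)*(c + 2)*(c)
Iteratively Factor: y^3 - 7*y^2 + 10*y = (y)*(y^2 - 7*y + 10) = y*(y - 5)*(y - 2)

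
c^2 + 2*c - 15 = (c - 3)*(c + 5)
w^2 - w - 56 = (w - 8)*(w + 7)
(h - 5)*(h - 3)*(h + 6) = h^3 - 2*h^2 - 33*h + 90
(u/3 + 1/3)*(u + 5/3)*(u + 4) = u^3/3 + 20*u^2/9 + 37*u/9 + 20/9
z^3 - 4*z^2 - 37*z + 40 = (z - 8)*(z - 1)*(z + 5)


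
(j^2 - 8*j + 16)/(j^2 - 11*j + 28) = (j - 4)/(j - 7)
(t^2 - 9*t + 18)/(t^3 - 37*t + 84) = (t - 6)/(t^2 + 3*t - 28)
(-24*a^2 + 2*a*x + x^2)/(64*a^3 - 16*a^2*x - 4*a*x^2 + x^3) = (6*a + x)/(-16*a^2 + x^2)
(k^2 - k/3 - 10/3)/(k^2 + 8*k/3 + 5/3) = (k - 2)/(k + 1)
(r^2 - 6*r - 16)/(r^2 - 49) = (r^2 - 6*r - 16)/(r^2 - 49)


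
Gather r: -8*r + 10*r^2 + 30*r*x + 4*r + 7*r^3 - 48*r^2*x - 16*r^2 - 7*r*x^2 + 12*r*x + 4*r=7*r^3 + r^2*(-48*x - 6) + r*(-7*x^2 + 42*x)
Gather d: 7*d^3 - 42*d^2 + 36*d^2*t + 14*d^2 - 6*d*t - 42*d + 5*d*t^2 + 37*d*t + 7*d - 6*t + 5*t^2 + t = 7*d^3 + d^2*(36*t - 28) + d*(5*t^2 + 31*t - 35) + 5*t^2 - 5*t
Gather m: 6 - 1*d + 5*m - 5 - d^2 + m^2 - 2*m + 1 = -d^2 - d + m^2 + 3*m + 2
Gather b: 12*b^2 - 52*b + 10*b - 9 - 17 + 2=12*b^2 - 42*b - 24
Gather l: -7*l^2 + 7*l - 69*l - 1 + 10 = -7*l^2 - 62*l + 9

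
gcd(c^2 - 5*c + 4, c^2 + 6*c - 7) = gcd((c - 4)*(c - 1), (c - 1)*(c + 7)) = c - 1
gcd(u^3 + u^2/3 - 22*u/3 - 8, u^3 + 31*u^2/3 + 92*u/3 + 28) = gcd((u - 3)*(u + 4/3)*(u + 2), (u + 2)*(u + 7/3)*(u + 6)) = u + 2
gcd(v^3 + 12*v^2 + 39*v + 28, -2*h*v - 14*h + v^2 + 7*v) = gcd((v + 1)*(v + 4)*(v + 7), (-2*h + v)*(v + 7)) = v + 7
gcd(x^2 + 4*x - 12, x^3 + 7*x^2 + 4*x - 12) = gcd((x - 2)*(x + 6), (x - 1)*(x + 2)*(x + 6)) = x + 6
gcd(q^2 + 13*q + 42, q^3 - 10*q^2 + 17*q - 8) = 1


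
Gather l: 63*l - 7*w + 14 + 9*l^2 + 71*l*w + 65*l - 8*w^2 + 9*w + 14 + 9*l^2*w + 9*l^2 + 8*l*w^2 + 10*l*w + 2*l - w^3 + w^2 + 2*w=l^2*(9*w + 18) + l*(8*w^2 + 81*w + 130) - w^3 - 7*w^2 + 4*w + 28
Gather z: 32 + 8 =40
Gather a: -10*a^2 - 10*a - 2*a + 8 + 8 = -10*a^2 - 12*a + 16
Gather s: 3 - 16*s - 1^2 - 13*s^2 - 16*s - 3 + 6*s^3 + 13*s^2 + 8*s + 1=6*s^3 - 24*s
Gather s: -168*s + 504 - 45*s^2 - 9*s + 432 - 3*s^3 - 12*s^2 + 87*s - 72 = -3*s^3 - 57*s^2 - 90*s + 864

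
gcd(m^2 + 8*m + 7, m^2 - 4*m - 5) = m + 1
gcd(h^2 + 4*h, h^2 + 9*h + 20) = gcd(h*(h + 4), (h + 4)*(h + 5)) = h + 4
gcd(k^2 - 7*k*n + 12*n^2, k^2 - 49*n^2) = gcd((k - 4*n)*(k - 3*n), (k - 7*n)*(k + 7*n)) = 1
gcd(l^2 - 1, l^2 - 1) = l^2 - 1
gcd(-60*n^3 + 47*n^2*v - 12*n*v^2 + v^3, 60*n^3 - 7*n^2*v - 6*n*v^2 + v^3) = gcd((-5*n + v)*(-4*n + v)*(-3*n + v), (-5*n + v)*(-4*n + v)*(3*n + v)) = 20*n^2 - 9*n*v + v^2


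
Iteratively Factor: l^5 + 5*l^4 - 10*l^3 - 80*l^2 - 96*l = (l + 2)*(l^4 + 3*l^3 - 16*l^2 - 48*l) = l*(l + 2)*(l^3 + 3*l^2 - 16*l - 48) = l*(l + 2)*(l + 3)*(l^2 - 16) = l*(l + 2)*(l + 3)*(l + 4)*(l - 4)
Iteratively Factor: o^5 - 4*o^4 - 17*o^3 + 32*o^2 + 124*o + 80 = (o - 5)*(o^4 + o^3 - 12*o^2 - 28*o - 16) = (o - 5)*(o - 4)*(o^3 + 5*o^2 + 8*o + 4) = (o - 5)*(o - 4)*(o + 1)*(o^2 + 4*o + 4) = (o - 5)*(o - 4)*(o + 1)*(o + 2)*(o + 2)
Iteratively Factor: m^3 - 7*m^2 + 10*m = (m - 5)*(m^2 - 2*m) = m*(m - 5)*(m - 2)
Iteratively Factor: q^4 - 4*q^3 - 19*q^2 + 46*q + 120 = (q - 5)*(q^3 + q^2 - 14*q - 24) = (q - 5)*(q + 3)*(q^2 - 2*q - 8) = (q - 5)*(q + 2)*(q + 3)*(q - 4)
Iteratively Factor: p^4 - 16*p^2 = (p)*(p^3 - 16*p) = p*(p - 4)*(p^2 + 4*p) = p^2*(p - 4)*(p + 4)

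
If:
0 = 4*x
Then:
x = 0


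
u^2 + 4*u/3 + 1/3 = (u + 1/3)*(u + 1)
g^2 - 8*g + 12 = (g - 6)*(g - 2)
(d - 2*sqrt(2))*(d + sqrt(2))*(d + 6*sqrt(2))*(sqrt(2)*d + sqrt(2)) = sqrt(2)*d^4 + sqrt(2)*d^3 + 10*d^3 - 16*sqrt(2)*d^2 + 10*d^2 - 48*d - 16*sqrt(2)*d - 48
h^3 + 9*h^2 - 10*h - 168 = (h - 4)*(h + 6)*(h + 7)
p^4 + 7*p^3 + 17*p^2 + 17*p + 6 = (p + 1)^2*(p + 2)*(p + 3)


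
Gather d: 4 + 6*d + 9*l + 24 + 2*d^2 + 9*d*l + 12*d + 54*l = 2*d^2 + d*(9*l + 18) + 63*l + 28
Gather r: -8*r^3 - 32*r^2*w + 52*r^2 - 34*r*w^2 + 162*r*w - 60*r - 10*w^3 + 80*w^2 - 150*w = -8*r^3 + r^2*(52 - 32*w) + r*(-34*w^2 + 162*w - 60) - 10*w^3 + 80*w^2 - 150*w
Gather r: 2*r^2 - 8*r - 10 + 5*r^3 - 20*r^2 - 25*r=5*r^3 - 18*r^2 - 33*r - 10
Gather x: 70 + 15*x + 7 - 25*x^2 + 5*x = -25*x^2 + 20*x + 77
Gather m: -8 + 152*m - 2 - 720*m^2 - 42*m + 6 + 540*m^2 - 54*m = -180*m^2 + 56*m - 4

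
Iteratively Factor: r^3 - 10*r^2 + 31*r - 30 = (r - 5)*(r^2 - 5*r + 6) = (r - 5)*(r - 3)*(r - 2)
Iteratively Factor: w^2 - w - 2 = (w + 1)*(w - 2)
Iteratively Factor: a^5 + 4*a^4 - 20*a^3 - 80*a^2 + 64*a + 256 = (a - 4)*(a^4 + 8*a^3 + 12*a^2 - 32*a - 64) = (a - 4)*(a - 2)*(a^3 + 10*a^2 + 32*a + 32) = (a - 4)*(a - 2)*(a + 2)*(a^2 + 8*a + 16) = (a - 4)*(a - 2)*(a + 2)*(a + 4)*(a + 4)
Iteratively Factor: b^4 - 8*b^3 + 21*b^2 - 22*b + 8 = (b - 1)*(b^3 - 7*b^2 + 14*b - 8) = (b - 1)^2*(b^2 - 6*b + 8) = (b - 4)*(b - 1)^2*(b - 2)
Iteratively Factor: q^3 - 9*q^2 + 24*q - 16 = (q - 4)*(q^2 - 5*q + 4) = (q - 4)*(q - 1)*(q - 4)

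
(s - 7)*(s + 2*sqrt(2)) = s^2 - 7*s + 2*sqrt(2)*s - 14*sqrt(2)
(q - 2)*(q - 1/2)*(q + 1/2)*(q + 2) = q^4 - 17*q^2/4 + 1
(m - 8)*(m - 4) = m^2 - 12*m + 32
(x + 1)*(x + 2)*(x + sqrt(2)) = x^3 + sqrt(2)*x^2 + 3*x^2 + 2*x + 3*sqrt(2)*x + 2*sqrt(2)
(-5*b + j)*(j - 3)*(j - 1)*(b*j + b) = -5*b^2*j^3 + 15*b^2*j^2 + 5*b^2*j - 15*b^2 + b*j^4 - 3*b*j^3 - b*j^2 + 3*b*j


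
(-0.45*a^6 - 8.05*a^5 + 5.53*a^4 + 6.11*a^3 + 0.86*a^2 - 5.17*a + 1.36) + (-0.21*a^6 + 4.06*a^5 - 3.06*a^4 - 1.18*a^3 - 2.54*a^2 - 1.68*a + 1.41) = -0.66*a^6 - 3.99*a^5 + 2.47*a^4 + 4.93*a^3 - 1.68*a^2 - 6.85*a + 2.77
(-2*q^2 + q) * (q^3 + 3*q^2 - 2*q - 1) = -2*q^5 - 5*q^4 + 7*q^3 - q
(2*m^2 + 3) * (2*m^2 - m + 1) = 4*m^4 - 2*m^3 + 8*m^2 - 3*m + 3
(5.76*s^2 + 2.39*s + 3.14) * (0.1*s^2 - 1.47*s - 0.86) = 0.576*s^4 - 8.2282*s^3 - 8.1529*s^2 - 6.6712*s - 2.7004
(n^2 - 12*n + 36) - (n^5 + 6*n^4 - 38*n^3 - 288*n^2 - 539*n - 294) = -n^5 - 6*n^4 + 38*n^3 + 289*n^2 + 527*n + 330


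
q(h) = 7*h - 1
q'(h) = 7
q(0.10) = -0.30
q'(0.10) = 7.00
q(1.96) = 12.72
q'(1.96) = 7.00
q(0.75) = 4.25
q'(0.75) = 7.00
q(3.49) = 23.43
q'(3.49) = 7.00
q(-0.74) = -6.18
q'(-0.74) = 7.00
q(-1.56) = -11.92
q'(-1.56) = 7.00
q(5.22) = 35.54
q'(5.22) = 7.00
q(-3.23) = -23.61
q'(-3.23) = 7.00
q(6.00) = 41.00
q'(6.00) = 7.00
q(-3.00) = -22.00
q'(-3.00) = 7.00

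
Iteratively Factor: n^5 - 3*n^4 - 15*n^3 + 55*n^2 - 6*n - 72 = (n - 2)*(n^4 - n^3 - 17*n^2 + 21*n + 36) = (n - 2)*(n + 1)*(n^3 - 2*n^2 - 15*n + 36) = (n - 3)*(n - 2)*(n + 1)*(n^2 + n - 12) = (n - 3)*(n - 2)*(n + 1)*(n + 4)*(n - 3)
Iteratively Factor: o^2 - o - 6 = (o + 2)*(o - 3)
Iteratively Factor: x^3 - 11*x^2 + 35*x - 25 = (x - 1)*(x^2 - 10*x + 25) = (x - 5)*(x - 1)*(x - 5)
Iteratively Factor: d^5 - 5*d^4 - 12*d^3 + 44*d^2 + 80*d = (d - 5)*(d^4 - 12*d^2 - 16*d) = (d - 5)*(d + 2)*(d^3 - 2*d^2 - 8*d) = (d - 5)*(d - 4)*(d + 2)*(d^2 + 2*d) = d*(d - 5)*(d - 4)*(d + 2)*(d + 2)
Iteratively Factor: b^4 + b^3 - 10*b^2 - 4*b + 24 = (b - 2)*(b^3 + 3*b^2 - 4*b - 12) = (b - 2)*(b + 2)*(b^2 + b - 6) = (b - 2)*(b + 2)*(b + 3)*(b - 2)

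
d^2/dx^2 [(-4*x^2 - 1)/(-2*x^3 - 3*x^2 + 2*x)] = 2*(16*x^6 + 72*x^4 + 72*x^3 + 15*x^2 - 18*x + 4)/(x^3*(8*x^6 + 36*x^5 + 30*x^4 - 45*x^3 - 30*x^2 + 36*x - 8))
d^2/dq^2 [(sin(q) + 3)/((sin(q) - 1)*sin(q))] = (-sin(q) - 14 - 3/sin(q) + 12/sin(q)^2 - 6/sin(q)^3)/(sin(q) - 1)^2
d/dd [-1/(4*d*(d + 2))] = (d + 1)/(2*d^2*(d + 2)^2)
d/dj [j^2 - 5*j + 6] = 2*j - 5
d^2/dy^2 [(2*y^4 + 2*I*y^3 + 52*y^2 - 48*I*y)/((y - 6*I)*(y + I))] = 4*(y^6 - 15*I*y^5 - 57*y^4 - 165*I*y^3 - 162*y^2 + 540*I*y + 1656)/(y^6 - 15*I*y^5 - 57*y^4 - 55*I*y^3 - 342*y^2 - 540*I*y + 216)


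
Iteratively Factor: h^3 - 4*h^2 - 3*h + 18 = (h - 3)*(h^2 - h - 6) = (h - 3)*(h + 2)*(h - 3)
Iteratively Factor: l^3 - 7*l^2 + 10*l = (l - 2)*(l^2 - 5*l) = l*(l - 2)*(l - 5)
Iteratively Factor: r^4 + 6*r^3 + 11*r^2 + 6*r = (r + 1)*(r^3 + 5*r^2 + 6*r) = (r + 1)*(r + 3)*(r^2 + 2*r) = r*(r + 1)*(r + 3)*(r + 2)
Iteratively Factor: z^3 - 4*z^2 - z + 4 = (z + 1)*(z^2 - 5*z + 4) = (z - 1)*(z + 1)*(z - 4)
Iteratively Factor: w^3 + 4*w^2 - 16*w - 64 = (w + 4)*(w^2 - 16) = (w + 4)^2*(w - 4)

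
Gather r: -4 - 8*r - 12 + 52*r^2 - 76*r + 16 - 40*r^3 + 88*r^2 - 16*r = -40*r^3 + 140*r^2 - 100*r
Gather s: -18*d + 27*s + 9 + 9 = -18*d + 27*s + 18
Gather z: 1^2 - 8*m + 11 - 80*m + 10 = 22 - 88*m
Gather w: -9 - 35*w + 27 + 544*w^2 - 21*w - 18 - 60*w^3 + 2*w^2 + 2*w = -60*w^3 + 546*w^2 - 54*w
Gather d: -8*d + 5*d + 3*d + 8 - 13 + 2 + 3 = 0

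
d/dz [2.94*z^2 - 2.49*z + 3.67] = 5.88*z - 2.49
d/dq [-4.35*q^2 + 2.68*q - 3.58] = 2.68 - 8.7*q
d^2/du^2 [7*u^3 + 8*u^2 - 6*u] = 42*u + 16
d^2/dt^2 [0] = 0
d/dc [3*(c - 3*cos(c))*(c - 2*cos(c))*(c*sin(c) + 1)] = 3*(c - 3*cos(c))*(c - 2*cos(c))*(c*cos(c) + sin(c)) + 3*(c - 3*cos(c))*(c*sin(c) + 1)*(2*sin(c) + 1) + 3*(c - 2*cos(c))*(c*sin(c) + 1)*(3*sin(c) + 1)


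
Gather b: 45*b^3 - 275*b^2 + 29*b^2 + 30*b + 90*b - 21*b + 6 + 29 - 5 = 45*b^3 - 246*b^2 + 99*b + 30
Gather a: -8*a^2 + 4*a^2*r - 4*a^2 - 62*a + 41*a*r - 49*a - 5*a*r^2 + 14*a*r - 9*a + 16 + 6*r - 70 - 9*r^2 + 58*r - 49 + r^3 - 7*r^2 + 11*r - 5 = a^2*(4*r - 12) + a*(-5*r^2 + 55*r - 120) + r^3 - 16*r^2 + 75*r - 108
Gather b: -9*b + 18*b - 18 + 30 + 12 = 9*b + 24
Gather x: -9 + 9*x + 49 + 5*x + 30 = 14*x + 70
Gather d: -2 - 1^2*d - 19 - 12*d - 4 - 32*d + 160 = 135 - 45*d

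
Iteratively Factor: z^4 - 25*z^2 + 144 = (z - 3)*(z^3 + 3*z^2 - 16*z - 48) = (z - 3)*(z + 4)*(z^2 - z - 12) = (z - 4)*(z - 3)*(z + 4)*(z + 3)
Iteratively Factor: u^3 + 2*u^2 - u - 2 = (u - 1)*(u^2 + 3*u + 2) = (u - 1)*(u + 2)*(u + 1)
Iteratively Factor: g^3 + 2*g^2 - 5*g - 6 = (g - 2)*(g^2 + 4*g + 3) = (g - 2)*(g + 3)*(g + 1)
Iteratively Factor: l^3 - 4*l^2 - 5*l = (l - 5)*(l^2 + l) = l*(l - 5)*(l + 1)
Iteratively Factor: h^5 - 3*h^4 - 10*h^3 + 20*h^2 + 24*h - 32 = (h + 2)*(h^4 - 5*h^3 + 20*h - 16) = (h + 2)^2*(h^3 - 7*h^2 + 14*h - 8) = (h - 1)*(h + 2)^2*(h^2 - 6*h + 8) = (h - 2)*(h - 1)*(h + 2)^2*(h - 4)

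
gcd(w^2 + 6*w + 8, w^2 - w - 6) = w + 2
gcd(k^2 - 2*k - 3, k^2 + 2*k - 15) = k - 3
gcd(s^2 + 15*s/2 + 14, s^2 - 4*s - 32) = s + 4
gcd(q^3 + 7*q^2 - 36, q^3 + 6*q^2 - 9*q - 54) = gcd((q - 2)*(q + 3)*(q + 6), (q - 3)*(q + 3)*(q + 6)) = q^2 + 9*q + 18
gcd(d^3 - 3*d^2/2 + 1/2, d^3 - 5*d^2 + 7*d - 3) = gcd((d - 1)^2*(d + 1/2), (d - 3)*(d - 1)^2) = d^2 - 2*d + 1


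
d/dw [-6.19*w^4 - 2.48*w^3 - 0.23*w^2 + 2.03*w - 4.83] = -24.76*w^3 - 7.44*w^2 - 0.46*w + 2.03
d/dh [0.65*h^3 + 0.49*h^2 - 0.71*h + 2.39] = 1.95*h^2 + 0.98*h - 0.71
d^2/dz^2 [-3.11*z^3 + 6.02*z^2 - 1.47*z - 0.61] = 12.04 - 18.66*z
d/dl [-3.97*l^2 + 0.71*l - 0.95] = 0.71 - 7.94*l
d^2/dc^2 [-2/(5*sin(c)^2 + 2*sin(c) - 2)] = 4*(50*sin(c)^4 + 15*sin(c)^3 - 53*sin(c)^2 - 28*sin(c) - 14)/(5*sin(c)^2 + 2*sin(c) - 2)^3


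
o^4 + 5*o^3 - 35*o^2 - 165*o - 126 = (o - 6)*(o + 1)*(o + 3)*(o + 7)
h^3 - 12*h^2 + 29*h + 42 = (h - 7)*(h - 6)*(h + 1)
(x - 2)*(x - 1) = x^2 - 3*x + 2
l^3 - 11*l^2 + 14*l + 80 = (l - 8)*(l - 5)*(l + 2)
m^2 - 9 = (m - 3)*(m + 3)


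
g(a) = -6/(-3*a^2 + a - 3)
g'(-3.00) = 0.10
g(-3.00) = 0.18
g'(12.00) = 0.00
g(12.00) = 0.01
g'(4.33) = -0.05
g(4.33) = 0.11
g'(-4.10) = 0.05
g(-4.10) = 0.10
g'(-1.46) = 0.50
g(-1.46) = 0.55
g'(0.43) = -0.97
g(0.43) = 1.92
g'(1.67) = -0.58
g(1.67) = 0.62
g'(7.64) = -0.01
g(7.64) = 0.04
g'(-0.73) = 1.14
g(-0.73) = 1.13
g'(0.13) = 0.15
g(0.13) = 2.05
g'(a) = -6*(6*a - 1)/(-3*a^2 + a - 3)^2 = 6*(1 - 6*a)/(3*a^2 - a + 3)^2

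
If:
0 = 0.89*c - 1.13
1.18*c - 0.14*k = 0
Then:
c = 1.27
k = 10.70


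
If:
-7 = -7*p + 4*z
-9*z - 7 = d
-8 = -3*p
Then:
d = -133/4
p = 8/3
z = 35/12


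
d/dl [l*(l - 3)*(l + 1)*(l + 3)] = 4*l^3 + 3*l^2 - 18*l - 9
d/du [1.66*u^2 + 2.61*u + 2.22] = 3.32*u + 2.61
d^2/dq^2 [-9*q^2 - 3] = -18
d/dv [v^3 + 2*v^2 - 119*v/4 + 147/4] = 3*v^2 + 4*v - 119/4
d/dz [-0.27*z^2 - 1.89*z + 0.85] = -0.54*z - 1.89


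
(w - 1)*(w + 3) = w^2 + 2*w - 3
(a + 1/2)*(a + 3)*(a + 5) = a^3 + 17*a^2/2 + 19*a + 15/2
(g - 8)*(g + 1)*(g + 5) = g^3 - 2*g^2 - 43*g - 40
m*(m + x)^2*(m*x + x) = m^4*x + 2*m^3*x^2 + m^3*x + m^2*x^3 + 2*m^2*x^2 + m*x^3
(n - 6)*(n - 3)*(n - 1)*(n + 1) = n^4 - 9*n^3 + 17*n^2 + 9*n - 18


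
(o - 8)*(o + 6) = o^2 - 2*o - 48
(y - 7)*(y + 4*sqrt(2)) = y^2 - 7*y + 4*sqrt(2)*y - 28*sqrt(2)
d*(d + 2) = d^2 + 2*d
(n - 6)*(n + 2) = n^2 - 4*n - 12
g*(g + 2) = g^2 + 2*g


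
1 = 1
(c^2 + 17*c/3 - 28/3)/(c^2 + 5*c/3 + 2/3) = (3*c^2 + 17*c - 28)/(3*c^2 + 5*c + 2)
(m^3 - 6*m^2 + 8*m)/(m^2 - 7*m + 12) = m*(m - 2)/(m - 3)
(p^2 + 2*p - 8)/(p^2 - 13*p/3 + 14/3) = 3*(p + 4)/(3*p - 7)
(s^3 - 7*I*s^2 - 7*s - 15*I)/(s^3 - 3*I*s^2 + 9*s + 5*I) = (s - 3*I)/(s + I)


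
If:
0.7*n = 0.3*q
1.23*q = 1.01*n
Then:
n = 0.00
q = 0.00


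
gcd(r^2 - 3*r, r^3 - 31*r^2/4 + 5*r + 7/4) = 1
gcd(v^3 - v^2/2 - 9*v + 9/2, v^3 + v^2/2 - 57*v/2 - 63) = v + 3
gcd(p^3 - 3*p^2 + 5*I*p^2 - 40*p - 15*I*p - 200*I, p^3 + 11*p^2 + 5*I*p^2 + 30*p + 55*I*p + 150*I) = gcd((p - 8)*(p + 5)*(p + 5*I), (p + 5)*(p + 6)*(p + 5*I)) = p^2 + p*(5 + 5*I) + 25*I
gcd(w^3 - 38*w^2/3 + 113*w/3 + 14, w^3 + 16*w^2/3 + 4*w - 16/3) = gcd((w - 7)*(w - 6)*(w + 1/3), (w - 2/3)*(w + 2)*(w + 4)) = 1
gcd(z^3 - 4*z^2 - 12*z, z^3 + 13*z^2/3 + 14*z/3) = z^2 + 2*z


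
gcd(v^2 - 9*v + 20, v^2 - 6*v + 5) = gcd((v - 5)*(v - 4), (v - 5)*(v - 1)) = v - 5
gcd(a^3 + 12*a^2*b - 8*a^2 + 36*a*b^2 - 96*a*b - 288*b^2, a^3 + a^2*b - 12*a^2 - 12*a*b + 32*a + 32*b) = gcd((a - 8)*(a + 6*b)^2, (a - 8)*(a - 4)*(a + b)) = a - 8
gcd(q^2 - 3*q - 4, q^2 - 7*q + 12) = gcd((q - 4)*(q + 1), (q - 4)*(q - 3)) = q - 4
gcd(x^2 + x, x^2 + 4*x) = x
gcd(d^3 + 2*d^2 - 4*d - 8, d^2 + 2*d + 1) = 1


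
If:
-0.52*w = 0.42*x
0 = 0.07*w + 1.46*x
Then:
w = 0.00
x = 0.00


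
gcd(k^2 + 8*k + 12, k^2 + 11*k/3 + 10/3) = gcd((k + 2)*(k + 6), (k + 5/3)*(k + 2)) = k + 2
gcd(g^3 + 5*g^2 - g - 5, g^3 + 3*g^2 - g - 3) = g^2 - 1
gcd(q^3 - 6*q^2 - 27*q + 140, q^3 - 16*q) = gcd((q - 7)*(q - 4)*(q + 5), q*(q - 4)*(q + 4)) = q - 4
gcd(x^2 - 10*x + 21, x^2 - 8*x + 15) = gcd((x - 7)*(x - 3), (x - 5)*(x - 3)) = x - 3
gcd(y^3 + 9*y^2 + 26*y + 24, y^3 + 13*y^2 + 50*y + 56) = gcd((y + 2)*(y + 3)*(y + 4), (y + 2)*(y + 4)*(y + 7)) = y^2 + 6*y + 8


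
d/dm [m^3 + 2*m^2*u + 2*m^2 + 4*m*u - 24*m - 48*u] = 3*m^2 + 4*m*u + 4*m + 4*u - 24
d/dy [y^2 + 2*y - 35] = 2*y + 2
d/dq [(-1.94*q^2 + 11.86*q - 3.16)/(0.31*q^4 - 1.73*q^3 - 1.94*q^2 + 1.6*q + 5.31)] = (1.2028*q^5 - 14.386*q^4 + 44.954*q^3 + 3.504*q^2 - 32.8636*q + 68.0326)/(0.0961*q^8 - 1.0726*q^7 + 1.7901*q^6 + 7.7044*q^5 + 1.5198*q^4 - 24.5806*q^3 - 18.0428*q^2 + 16.992*q + 28.1961)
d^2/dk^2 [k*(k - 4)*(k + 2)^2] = 12*k^2 - 24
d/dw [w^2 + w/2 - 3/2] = 2*w + 1/2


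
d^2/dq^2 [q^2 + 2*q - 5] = 2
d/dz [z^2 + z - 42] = 2*z + 1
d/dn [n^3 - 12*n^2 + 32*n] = 3*n^2 - 24*n + 32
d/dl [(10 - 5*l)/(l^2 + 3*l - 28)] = 5*(l^2 - 4*l + 22)/(l^4 + 6*l^3 - 47*l^2 - 168*l + 784)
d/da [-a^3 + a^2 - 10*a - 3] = -3*a^2 + 2*a - 10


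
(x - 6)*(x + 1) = x^2 - 5*x - 6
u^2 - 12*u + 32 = (u - 8)*(u - 4)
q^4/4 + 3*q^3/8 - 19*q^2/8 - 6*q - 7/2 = (q/2 + 1)^2*(q - 7/2)*(q + 1)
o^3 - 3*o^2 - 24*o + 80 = (o - 4)^2*(o + 5)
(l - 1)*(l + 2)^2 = l^3 + 3*l^2 - 4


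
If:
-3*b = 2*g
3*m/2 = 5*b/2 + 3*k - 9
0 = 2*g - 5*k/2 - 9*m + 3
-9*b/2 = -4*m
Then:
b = -432/1195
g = 648/1195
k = 3702/1195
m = -486/1195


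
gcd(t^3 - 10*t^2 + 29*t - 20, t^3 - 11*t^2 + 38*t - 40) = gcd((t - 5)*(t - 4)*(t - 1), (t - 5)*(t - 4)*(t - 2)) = t^2 - 9*t + 20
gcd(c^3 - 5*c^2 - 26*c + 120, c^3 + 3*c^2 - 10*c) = c + 5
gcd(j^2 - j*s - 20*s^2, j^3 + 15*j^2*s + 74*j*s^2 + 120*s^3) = j + 4*s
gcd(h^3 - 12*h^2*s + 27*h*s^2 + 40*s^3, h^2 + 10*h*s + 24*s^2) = 1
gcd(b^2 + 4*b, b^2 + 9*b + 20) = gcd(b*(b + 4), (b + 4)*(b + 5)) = b + 4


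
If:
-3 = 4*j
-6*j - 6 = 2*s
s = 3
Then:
No Solution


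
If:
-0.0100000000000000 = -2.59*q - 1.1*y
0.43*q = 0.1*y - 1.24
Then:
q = -1.86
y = 4.39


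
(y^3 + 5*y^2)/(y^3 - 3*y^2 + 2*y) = y*(y + 5)/(y^2 - 3*y + 2)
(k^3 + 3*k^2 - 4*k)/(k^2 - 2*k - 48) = k*(-k^2 - 3*k + 4)/(-k^2 + 2*k + 48)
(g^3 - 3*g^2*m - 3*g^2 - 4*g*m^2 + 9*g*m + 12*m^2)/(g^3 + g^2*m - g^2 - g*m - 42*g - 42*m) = (g^2 - 4*g*m - 3*g + 12*m)/(g^2 - g - 42)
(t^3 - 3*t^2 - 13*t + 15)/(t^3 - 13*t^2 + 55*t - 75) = (t^2 + 2*t - 3)/(t^2 - 8*t + 15)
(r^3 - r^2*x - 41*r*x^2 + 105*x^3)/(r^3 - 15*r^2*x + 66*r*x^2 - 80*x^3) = (r^2 + 4*r*x - 21*x^2)/(r^2 - 10*r*x + 16*x^2)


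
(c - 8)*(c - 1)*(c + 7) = c^3 - 2*c^2 - 55*c + 56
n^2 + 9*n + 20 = (n + 4)*(n + 5)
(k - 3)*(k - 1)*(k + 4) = k^3 - 13*k + 12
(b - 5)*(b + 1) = b^2 - 4*b - 5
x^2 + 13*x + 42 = (x + 6)*(x + 7)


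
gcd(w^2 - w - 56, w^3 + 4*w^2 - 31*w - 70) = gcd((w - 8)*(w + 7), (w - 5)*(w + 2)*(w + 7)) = w + 7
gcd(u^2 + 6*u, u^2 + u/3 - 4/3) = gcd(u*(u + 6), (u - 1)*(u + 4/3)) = 1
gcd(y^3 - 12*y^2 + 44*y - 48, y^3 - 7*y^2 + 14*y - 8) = y^2 - 6*y + 8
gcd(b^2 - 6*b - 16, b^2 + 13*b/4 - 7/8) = 1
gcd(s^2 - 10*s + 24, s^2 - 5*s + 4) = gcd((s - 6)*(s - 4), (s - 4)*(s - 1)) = s - 4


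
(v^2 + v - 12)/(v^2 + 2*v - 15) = (v + 4)/(v + 5)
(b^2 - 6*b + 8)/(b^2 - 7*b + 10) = (b - 4)/(b - 5)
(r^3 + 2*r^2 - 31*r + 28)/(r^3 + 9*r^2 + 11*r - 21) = (r - 4)/(r + 3)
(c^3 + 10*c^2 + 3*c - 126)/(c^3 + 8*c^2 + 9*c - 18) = (c^2 + 4*c - 21)/(c^2 + 2*c - 3)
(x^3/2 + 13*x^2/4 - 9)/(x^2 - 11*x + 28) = (2*x^3 + 13*x^2 - 36)/(4*(x^2 - 11*x + 28))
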